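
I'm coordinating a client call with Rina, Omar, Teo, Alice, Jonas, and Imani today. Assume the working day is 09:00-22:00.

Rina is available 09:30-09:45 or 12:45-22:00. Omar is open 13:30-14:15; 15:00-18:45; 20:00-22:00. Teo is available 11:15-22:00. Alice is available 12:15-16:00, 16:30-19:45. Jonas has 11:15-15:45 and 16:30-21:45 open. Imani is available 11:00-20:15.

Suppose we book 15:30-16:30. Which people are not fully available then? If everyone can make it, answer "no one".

Alice, Jonas

Rina: free for 15:30-16:30. Omar: free for 15:30-16:30. Teo: free for 15:30-16:30. Alice: not fully free for 15:30-16:30. Jonas: not fully free for 15:30-16:30. Imani: free for 15:30-16:30.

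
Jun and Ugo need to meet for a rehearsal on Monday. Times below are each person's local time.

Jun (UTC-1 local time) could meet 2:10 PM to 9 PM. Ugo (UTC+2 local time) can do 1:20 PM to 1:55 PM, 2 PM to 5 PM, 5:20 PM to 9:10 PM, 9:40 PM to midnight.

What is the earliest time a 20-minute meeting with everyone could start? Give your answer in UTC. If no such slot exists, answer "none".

15:20

Jun in UTC: 15:10-22:00 (add 1h to convert from UTC-1).
Ugo in UTC: 11:20-11:55, 12:00-15:00, 15:20-19:10, 19:40-22:00 (subtract 2h to convert from UTC+2).
Jun ∩ Ugo: 15:20-19:10, 19:40-22:00.
The first common window of at least 20 minutes is 15:20-19:10, so the earliest start is 15:20.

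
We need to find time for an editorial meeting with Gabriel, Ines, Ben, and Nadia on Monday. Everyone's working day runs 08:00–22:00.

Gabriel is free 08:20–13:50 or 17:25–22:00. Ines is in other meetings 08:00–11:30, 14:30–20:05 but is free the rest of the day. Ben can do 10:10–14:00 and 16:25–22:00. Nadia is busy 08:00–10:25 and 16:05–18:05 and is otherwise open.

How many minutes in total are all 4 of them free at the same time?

Gabriel free: 08:20-13:50, 17:25-22:00.
Ines free: 11:30-14:30, 20:05-22:00 (invert busy blocks within the working day).
Ben free: 10:10-14:00, 16:25-22:00.
Nadia free: 10:25-16:05, 18:05-22:00 (invert busy blocks within the working day).
Gabriel ∩ Ines: 11:30-13:50, 20:05-22:00.
Gabriel ∩ Ines ∩ Ben: 11:30-13:50, 20:05-22:00.
Gabriel ∩ Ines ∩ Ben ∩ Nadia: 11:30-13:50, 20:05-22:00.
Summing the common windows: 140 + 115 = 255 minutes.

255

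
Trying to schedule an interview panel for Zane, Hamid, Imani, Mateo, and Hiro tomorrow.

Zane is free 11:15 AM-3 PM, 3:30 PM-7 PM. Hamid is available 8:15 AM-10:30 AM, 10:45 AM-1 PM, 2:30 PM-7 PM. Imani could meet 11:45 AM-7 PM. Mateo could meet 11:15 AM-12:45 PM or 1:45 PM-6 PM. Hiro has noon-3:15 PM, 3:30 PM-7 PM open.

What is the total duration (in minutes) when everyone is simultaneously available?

Zane ∩ Hamid: 11:15-13:00, 14:30-15:00, 15:30-19:00.
Zane ∩ Hamid ∩ Imani: 11:45-13:00, 14:30-15:00, 15:30-19:00.
Zane ∩ Hamid ∩ Imani ∩ Mateo: 11:45-12:45, 14:30-15:00, 15:30-18:00.
Zane ∩ Hamid ∩ Imani ∩ Mateo ∩ Hiro: 12:00-12:45, 14:30-15:00, 15:30-18:00.
Summing the common windows: 45 + 30 + 150 = 225 minutes.

225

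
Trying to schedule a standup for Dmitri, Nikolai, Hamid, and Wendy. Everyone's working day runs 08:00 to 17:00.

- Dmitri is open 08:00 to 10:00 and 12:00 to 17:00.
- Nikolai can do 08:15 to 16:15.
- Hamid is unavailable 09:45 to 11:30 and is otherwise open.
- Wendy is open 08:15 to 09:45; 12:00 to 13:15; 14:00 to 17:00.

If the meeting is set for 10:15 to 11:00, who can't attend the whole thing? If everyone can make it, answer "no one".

Dmitri free: 08:00-10:00, 12:00-17:00.
Nikolai free: 08:15-16:15.
Hamid free: 08:00-09:45, 11:30-17:00 (invert busy blocks within the working day).
Wendy free: 08:15-09:45, 12:00-13:15, 14:00-17:00.
Dmitri: not fully free for 10:15-11:00. Nikolai: free for 10:15-11:00. Hamid: not fully free for 10:15-11:00. Wendy: not fully free for 10:15-11:00.

Dmitri, Hamid, Wendy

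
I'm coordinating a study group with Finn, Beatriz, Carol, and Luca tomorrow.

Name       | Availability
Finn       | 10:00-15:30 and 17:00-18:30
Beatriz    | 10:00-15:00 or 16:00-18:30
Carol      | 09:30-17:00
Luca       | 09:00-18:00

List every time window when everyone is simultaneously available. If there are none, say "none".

Finn ∩ Beatriz: 10:00-15:00, 17:00-18:30.
Finn ∩ Beatriz ∩ Carol: 10:00-15:00.
Finn ∩ Beatriz ∩ Carol ∩ Luca: 10:00-15:00.

10:00-15:00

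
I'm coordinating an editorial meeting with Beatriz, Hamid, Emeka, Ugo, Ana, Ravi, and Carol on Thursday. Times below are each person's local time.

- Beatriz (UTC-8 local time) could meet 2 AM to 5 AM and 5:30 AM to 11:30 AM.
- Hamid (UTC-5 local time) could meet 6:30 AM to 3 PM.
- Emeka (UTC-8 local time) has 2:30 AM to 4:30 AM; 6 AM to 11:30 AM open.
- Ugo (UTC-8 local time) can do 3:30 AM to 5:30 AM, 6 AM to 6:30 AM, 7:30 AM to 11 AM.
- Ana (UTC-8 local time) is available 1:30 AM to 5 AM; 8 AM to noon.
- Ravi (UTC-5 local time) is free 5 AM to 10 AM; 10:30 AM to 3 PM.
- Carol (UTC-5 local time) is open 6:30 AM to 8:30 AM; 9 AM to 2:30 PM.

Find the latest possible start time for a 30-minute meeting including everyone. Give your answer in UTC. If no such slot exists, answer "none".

18:30

Beatriz in UTC: 10:00-13:00, 13:30-19:30 (add 8h to convert from UTC-8).
Hamid in UTC: 11:30-20:00 (add 5h to convert from UTC-5).
Emeka in UTC: 10:30-12:30, 14:00-19:30 (add 8h to convert from UTC-8).
Ugo in UTC: 11:30-13:30, 14:00-14:30, 15:30-19:00 (add 8h to convert from UTC-8).
Ana in UTC: 09:30-13:00, 16:00-20:00 (add 8h to convert from UTC-8).
Ravi in UTC: 10:00-15:00, 15:30-20:00 (add 5h to convert from UTC-5).
Carol in UTC: 11:30-13:30, 14:00-19:30 (add 5h to convert from UTC-5).
Beatriz ∩ Hamid: 11:30-13:00, 13:30-19:30.
Beatriz ∩ Hamid ∩ Emeka: 11:30-12:30, 14:00-19:30.
Beatriz ∩ Hamid ∩ Emeka ∩ Ugo: 11:30-12:30, 14:00-14:30, 15:30-19:00.
Beatriz ∩ Hamid ∩ Emeka ∩ Ugo ∩ Ana: 11:30-12:30, 16:00-19:00.
Beatriz ∩ Hamid ∩ Emeka ∩ Ugo ∩ Ana ∩ Ravi: 11:30-12:30, 16:00-19:00.
Beatriz ∩ Hamid ∩ Emeka ∩ Ugo ∩ Ana ∩ Ravi ∩ Carol: 11:30-12:30, 16:00-19:00.
So the common availability across everyone is 11:30-12:30, 16:00-19:00.
The last common window of at least 30 minutes is 16:00-19:00; a 30-minute meeting can start as late as 18:30 and still end by 19:00.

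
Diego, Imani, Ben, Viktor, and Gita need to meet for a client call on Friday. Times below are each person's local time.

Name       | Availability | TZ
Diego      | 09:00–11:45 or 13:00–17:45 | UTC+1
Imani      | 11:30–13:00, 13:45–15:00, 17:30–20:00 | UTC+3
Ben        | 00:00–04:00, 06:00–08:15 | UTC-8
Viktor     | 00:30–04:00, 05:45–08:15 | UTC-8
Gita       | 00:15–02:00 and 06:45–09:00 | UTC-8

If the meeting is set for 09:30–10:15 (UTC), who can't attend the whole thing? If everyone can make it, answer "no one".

Gita, Imani

Diego in UTC: 08:00-10:45, 12:00-16:45 (subtract 1h to convert from UTC+1).
Imani in UTC: 08:30-10:00, 10:45-12:00, 14:30-17:00 (subtract 3h to convert from UTC+3).
Ben in UTC: 08:00-12:00, 14:00-16:15 (add 8h to convert from UTC-8).
Viktor in UTC: 08:30-12:00, 13:45-16:15 (add 8h to convert from UTC-8).
Gita in UTC: 08:15-10:00, 14:45-17:00 (add 8h to convert from UTC-8).
Diego: free for 09:30-10:15. Imani: not fully free for 09:30-10:15. Ben: free for 09:30-10:15. Viktor: free for 09:30-10:15. Gita: not fully free for 09:30-10:15.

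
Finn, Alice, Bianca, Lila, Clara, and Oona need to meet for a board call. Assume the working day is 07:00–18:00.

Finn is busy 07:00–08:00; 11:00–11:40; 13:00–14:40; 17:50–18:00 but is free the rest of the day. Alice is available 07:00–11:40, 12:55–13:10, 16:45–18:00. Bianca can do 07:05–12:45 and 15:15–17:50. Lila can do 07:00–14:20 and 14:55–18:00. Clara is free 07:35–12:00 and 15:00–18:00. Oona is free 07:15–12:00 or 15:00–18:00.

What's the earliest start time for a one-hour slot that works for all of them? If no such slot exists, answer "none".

08:00

Finn free: 08:00-11:00, 11:40-13:00, 14:40-17:50 (invert busy blocks within the working day).
Alice free: 07:00-11:40, 12:55-13:10, 16:45-18:00.
Bianca free: 07:05-12:45, 15:15-17:50.
Lila free: 07:00-14:20, 14:55-18:00.
Clara free: 07:35-12:00, 15:00-18:00.
Oona free: 07:15-12:00, 15:00-18:00.
Finn ∩ Alice: 08:00-11:00, 12:55-13:00, 16:45-17:50.
Finn ∩ Alice ∩ Bianca: 08:00-11:00, 16:45-17:50.
Finn ∩ Alice ∩ Bianca ∩ Lila: 08:00-11:00, 16:45-17:50.
Finn ∩ Alice ∩ Bianca ∩ Lila ∩ Clara: 08:00-11:00, 16:45-17:50.
Finn ∩ Alice ∩ Bianca ∩ Lila ∩ Clara ∩ Oona: 08:00-11:00, 16:45-17:50.
Those are the intersection windows.
The first common window of at least 60 minutes is 08:00-11:00, so the earliest start is 08:00.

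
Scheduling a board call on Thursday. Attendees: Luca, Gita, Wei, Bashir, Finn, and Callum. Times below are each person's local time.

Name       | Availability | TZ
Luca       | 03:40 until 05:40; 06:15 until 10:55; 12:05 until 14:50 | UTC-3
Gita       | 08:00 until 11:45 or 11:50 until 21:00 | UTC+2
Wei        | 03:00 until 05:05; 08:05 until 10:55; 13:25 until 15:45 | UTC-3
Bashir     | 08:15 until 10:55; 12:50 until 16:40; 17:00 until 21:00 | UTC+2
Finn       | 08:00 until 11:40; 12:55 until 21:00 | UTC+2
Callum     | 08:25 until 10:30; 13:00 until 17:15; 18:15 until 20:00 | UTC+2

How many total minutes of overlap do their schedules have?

340

Luca in UTC: 06:40-08:40, 09:15-13:55, 15:05-17:50 (add 3h to convert from UTC-3).
Gita in UTC: 06:00-09:45, 09:50-19:00 (subtract 2h to convert from UTC+2).
Wei in UTC: 06:00-08:05, 11:05-13:55, 16:25-18:45 (add 3h to convert from UTC-3).
Bashir in UTC: 06:15-08:55, 10:50-14:40, 15:00-19:00 (subtract 2h to convert from UTC+2).
Finn in UTC: 06:00-09:40, 10:55-19:00 (subtract 2h to convert from UTC+2).
Callum in UTC: 06:25-08:30, 11:00-15:15, 16:15-18:00 (subtract 2h to convert from UTC+2).
Luca ∩ Gita: 06:40-08:40, 09:15-09:45, 09:50-13:55, 15:05-17:50.
Luca ∩ Gita ∩ Wei: 06:40-08:05, 11:05-13:55, 16:25-17:50.
Luca ∩ Gita ∩ Wei ∩ Bashir: 06:40-08:05, 11:05-13:55, 16:25-17:50.
Luca ∩ Gita ∩ Wei ∩ Bashir ∩ Finn: 06:40-08:05, 11:05-13:55, 16:25-17:50.
Luca ∩ Gita ∩ Wei ∩ Bashir ∩ Finn ∩ Callum: 06:40-08:05, 11:05-13:55, 16:25-17:50.
Summing the common windows: 85 + 170 + 85 = 340 minutes.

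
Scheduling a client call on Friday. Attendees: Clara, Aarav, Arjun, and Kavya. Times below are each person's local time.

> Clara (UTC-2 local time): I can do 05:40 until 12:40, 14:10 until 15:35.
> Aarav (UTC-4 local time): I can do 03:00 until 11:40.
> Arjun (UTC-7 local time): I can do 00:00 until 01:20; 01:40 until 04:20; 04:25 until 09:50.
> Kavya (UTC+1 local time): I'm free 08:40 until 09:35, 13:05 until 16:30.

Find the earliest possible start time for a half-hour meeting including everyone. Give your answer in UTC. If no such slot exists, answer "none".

Clara in UTC: 07:40-14:40, 16:10-17:35 (add 2h to convert from UTC-2).
Aarav in UTC: 07:00-15:40 (add 4h to convert from UTC-4).
Arjun in UTC: 07:00-08:20, 08:40-11:20, 11:25-16:50 (add 7h to convert from UTC-7).
Kavya in UTC: 07:40-08:35, 12:05-15:30 (subtract 1h to convert from UTC+1).
Clara ∩ Aarav: 07:40-14:40.
Clara ∩ Aarav ∩ Arjun: 07:40-08:20, 08:40-11:20, 11:25-14:40.
Clara ∩ Aarav ∩ Arjun ∩ Kavya: 07:40-08:20, 12:05-14:40.
So the common availability across everyone is 07:40-08:20, 12:05-14:40.
The first common window of at least 30 minutes is 07:40-08:20, so the earliest start is 07:40.

07:40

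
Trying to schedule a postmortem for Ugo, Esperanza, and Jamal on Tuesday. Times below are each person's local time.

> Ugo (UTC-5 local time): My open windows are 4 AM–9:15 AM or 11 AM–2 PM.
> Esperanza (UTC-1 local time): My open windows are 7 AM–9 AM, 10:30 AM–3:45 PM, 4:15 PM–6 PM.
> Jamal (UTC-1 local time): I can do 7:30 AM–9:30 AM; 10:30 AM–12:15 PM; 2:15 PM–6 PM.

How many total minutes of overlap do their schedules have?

Ugo in UTC: 09:00-14:15, 16:00-19:00 (add 5h to convert from UTC-5).
Esperanza in UTC: 08:00-10:00, 11:30-16:45, 17:15-19:00 (add 1h to convert from UTC-1).
Jamal in UTC: 08:30-10:30, 11:30-13:15, 15:15-19:00 (add 1h to convert from UTC-1).
Ugo ∩ Esperanza: 09:00-10:00, 11:30-14:15, 16:00-16:45, 17:15-19:00.
Ugo ∩ Esperanza ∩ Jamal: 09:00-10:00, 11:30-13:15, 16:00-16:45, 17:15-19:00.
Summing the common windows: 60 + 105 + 45 + 105 = 315 minutes.

315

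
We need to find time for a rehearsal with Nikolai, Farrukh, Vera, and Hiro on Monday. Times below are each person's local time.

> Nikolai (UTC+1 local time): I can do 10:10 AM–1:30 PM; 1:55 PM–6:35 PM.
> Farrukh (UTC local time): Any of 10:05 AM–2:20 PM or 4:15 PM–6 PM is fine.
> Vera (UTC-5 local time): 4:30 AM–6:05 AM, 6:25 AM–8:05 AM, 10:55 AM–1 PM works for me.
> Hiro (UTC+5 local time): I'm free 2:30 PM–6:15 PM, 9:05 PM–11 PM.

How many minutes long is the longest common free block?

Nikolai in UTC: 09:10-12:30, 12:55-17:35 (subtract 1h to convert from UTC+1).
Farrukh in UTC: 10:05-14:20, 16:15-18:00.
Vera in UTC: 09:30-11:05, 11:25-13:05, 15:55-18:00 (add 5h to convert from UTC-5).
Hiro in UTC: 09:30-13:15, 16:05-18:00 (subtract 5h to convert from UTC+5).
Nikolai ∩ Farrukh: 10:05-12:30, 12:55-14:20, 16:15-17:35.
Nikolai ∩ Farrukh ∩ Vera: 10:05-11:05, 11:25-12:30, 12:55-13:05, 16:15-17:35.
Nikolai ∩ Farrukh ∩ Vera ∩ Hiro: 10:05-11:05, 11:25-12:30, 12:55-13:05, 16:15-17:35.
The longest is 16:15-17:35 at 80 minutes.

80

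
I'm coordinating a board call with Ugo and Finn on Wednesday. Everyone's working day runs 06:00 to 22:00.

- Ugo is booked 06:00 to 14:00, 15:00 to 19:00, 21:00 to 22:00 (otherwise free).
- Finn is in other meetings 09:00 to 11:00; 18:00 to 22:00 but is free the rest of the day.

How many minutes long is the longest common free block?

Ugo free: 14:00-15:00, 19:00-21:00 (invert busy blocks within the working day).
Finn free: 06:00-09:00, 11:00-18:00 (invert busy blocks within the working day).
Ugo ∩ Finn: 14:00-15:00.
Those are the intersection windows.
The longest is 14:00-15:00 at 60 minutes.

60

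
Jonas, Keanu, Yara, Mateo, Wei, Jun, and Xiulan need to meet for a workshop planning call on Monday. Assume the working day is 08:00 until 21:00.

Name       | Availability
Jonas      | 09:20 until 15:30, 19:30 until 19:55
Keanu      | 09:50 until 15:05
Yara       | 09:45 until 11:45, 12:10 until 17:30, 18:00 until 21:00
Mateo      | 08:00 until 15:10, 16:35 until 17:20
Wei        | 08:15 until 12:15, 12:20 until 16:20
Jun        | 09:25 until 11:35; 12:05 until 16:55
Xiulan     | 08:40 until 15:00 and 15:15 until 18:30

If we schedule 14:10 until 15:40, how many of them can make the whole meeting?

3

Yara, Wei, and Jun can make the full 14:10-15:40 slot — that's 3.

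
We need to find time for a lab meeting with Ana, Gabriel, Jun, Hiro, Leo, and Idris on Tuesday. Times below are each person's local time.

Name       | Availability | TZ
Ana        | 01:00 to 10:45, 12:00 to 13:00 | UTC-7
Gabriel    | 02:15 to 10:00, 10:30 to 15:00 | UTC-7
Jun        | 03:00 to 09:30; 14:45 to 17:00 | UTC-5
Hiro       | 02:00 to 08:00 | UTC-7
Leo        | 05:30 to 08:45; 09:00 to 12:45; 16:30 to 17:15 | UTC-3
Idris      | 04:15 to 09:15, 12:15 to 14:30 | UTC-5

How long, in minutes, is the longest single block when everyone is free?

Ana in UTC: 08:00-17:45, 19:00-20:00 (add 7h to convert from UTC-7).
Gabriel in UTC: 09:15-17:00, 17:30-22:00 (add 7h to convert from UTC-7).
Jun in UTC: 08:00-14:30, 19:45-22:00 (add 5h to convert from UTC-5).
Hiro in UTC: 09:00-15:00 (add 7h to convert from UTC-7).
Leo in UTC: 08:30-11:45, 12:00-15:45, 19:30-20:15 (add 3h to convert from UTC-3).
Idris in UTC: 09:15-14:15, 17:15-19:30 (add 5h to convert from UTC-5).
Ana ∩ Gabriel: 09:15-17:00, 17:30-17:45, 19:00-20:00.
Ana ∩ Gabriel ∩ Jun: 09:15-14:30, 19:45-20:00.
Ana ∩ Gabriel ∩ Jun ∩ Hiro: 09:15-14:30.
Ana ∩ Gabriel ∩ Jun ∩ Hiro ∩ Leo: 09:15-11:45, 12:00-14:30.
Ana ∩ Gabriel ∩ Jun ∩ Hiro ∩ Leo ∩ Idris: 09:15-11:45, 12:00-14:15.
The longest is 09:15-11:45 at 150 minutes.

150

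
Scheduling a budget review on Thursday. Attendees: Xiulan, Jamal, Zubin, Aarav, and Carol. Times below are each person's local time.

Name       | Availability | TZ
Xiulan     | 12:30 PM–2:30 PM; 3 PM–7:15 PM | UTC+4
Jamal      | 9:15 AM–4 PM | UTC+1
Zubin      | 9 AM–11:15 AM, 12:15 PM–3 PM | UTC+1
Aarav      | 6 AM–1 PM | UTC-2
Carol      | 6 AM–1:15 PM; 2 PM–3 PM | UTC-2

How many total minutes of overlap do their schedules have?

Xiulan in UTC: 08:30-10:30, 11:00-15:15 (subtract 4h to convert from UTC+4).
Jamal in UTC: 08:15-15:00 (subtract 1h to convert from UTC+1).
Zubin in UTC: 08:00-10:15, 11:15-14:00 (subtract 1h to convert from UTC+1).
Aarav in UTC: 08:00-15:00 (add 2h to convert from UTC-2).
Carol in UTC: 08:00-15:15, 16:00-17:00 (add 2h to convert from UTC-2).
Xiulan ∩ Jamal: 08:30-10:30, 11:00-15:00.
Xiulan ∩ Jamal ∩ Zubin: 08:30-10:15, 11:15-14:00.
Xiulan ∩ Jamal ∩ Zubin ∩ Aarav: 08:30-10:15, 11:15-14:00.
Xiulan ∩ Jamal ∩ Zubin ∩ Aarav ∩ Carol: 08:30-10:15, 11:15-14:00.
Those are the intersection windows.
Summing the common windows: 105 + 165 = 270 minutes.

270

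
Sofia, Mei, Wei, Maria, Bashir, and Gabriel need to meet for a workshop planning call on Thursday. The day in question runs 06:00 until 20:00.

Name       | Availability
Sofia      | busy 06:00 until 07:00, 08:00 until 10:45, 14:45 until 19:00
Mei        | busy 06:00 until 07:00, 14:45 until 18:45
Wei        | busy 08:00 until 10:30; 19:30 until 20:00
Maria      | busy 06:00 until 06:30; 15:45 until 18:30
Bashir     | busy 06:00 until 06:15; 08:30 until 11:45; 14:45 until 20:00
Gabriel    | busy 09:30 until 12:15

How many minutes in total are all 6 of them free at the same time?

Sofia free: 07:00-08:00, 10:45-14:45, 19:00-20:00 (invert busy blocks within the working day).
Mei free: 07:00-14:45, 18:45-20:00 (invert busy blocks within the working day).
Wei free: 06:00-08:00, 10:30-19:30 (invert busy blocks within the working day).
Maria free: 06:30-15:45, 18:30-20:00 (invert busy blocks within the working day).
Bashir free: 06:15-08:30, 11:45-14:45 (invert busy blocks within the working day).
Gabriel free: 06:00-09:30, 12:15-20:00 (invert busy blocks within the working day).
Sofia ∩ Mei: 07:00-08:00, 10:45-14:45, 19:00-20:00.
Sofia ∩ Mei ∩ Wei: 07:00-08:00, 10:45-14:45, 19:00-19:30.
Sofia ∩ Mei ∩ Wei ∩ Maria: 07:00-08:00, 10:45-14:45, 19:00-19:30.
Sofia ∩ Mei ∩ Wei ∩ Maria ∩ Bashir: 07:00-08:00, 11:45-14:45.
Sofia ∩ Mei ∩ Wei ∩ Maria ∩ Bashir ∩ Gabriel: 07:00-08:00, 12:15-14:45.
Summing the common windows: 60 + 150 = 210 minutes.

210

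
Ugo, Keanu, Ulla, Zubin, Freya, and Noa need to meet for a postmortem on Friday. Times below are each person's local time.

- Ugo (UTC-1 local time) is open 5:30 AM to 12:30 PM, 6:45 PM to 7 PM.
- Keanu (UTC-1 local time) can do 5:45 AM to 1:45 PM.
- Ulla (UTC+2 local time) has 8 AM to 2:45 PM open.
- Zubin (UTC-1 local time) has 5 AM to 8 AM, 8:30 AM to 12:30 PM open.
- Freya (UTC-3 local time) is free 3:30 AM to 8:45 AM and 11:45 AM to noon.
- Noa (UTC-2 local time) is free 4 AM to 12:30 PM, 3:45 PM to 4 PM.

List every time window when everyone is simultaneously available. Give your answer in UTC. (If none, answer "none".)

Ugo in UTC: 06:30-13:30, 19:45-20:00 (add 1h to convert from UTC-1).
Keanu in UTC: 06:45-14:45 (add 1h to convert from UTC-1).
Ulla in UTC: 06:00-12:45 (subtract 2h to convert from UTC+2).
Zubin in UTC: 06:00-09:00, 09:30-13:30 (add 1h to convert from UTC-1).
Freya in UTC: 06:30-11:45, 14:45-15:00 (add 3h to convert from UTC-3).
Noa in UTC: 06:00-14:30, 17:45-18:00 (add 2h to convert from UTC-2).
Ugo ∩ Keanu: 06:45-13:30.
Ugo ∩ Keanu ∩ Ulla: 06:45-12:45.
Ugo ∩ Keanu ∩ Ulla ∩ Zubin: 06:45-09:00, 09:30-12:45.
Ugo ∩ Keanu ∩ Ulla ∩ Zubin ∩ Freya: 06:45-09:00, 09:30-11:45.
Ugo ∩ Keanu ∩ Ulla ∩ Zubin ∩ Freya ∩ Noa: 06:45-09:00, 09:30-11:45.
So the common availability across everyone is 06:45-09:00, 09:30-11:45.

06:45-09:00, 09:30-11:45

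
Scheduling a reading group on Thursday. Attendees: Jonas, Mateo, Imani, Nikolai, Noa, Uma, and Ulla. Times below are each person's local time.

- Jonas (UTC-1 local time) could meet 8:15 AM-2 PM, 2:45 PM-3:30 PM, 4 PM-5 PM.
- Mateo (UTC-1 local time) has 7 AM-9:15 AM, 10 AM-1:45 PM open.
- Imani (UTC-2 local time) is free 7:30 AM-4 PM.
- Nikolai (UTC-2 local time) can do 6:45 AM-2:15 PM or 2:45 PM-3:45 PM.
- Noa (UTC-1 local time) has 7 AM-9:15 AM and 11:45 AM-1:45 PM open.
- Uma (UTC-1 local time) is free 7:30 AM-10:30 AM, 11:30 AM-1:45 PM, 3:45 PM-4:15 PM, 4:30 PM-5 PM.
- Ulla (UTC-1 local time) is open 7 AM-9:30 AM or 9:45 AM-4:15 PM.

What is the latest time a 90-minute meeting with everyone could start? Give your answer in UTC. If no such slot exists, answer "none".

13:15

Jonas in UTC: 09:15-15:00, 15:45-16:30, 17:00-18:00 (add 1h to convert from UTC-1).
Mateo in UTC: 08:00-10:15, 11:00-14:45 (add 1h to convert from UTC-1).
Imani in UTC: 09:30-18:00 (add 2h to convert from UTC-2).
Nikolai in UTC: 08:45-16:15, 16:45-17:45 (add 2h to convert from UTC-2).
Noa in UTC: 08:00-10:15, 12:45-14:45 (add 1h to convert from UTC-1).
Uma in UTC: 08:30-11:30, 12:30-14:45, 16:45-17:15, 17:30-18:00 (add 1h to convert from UTC-1).
Ulla in UTC: 08:00-10:30, 10:45-17:15 (add 1h to convert from UTC-1).
Jonas ∩ Mateo: 09:15-10:15, 11:00-14:45.
Jonas ∩ Mateo ∩ Imani: 09:30-10:15, 11:00-14:45.
Jonas ∩ Mateo ∩ Imani ∩ Nikolai: 09:30-10:15, 11:00-14:45.
Jonas ∩ Mateo ∩ Imani ∩ Nikolai ∩ Noa: 09:30-10:15, 12:45-14:45.
Jonas ∩ Mateo ∩ Imani ∩ Nikolai ∩ Noa ∩ Uma: 09:30-10:15, 12:45-14:45.
Jonas ∩ Mateo ∩ Imani ∩ Nikolai ∩ Noa ∩ Uma ∩ Ulla: 09:30-10:15, 12:45-14:45.
The last common window of at least 90 minutes is 12:45-14:45; a 90-minute meeting can start as late as 13:15 and still end by 14:45.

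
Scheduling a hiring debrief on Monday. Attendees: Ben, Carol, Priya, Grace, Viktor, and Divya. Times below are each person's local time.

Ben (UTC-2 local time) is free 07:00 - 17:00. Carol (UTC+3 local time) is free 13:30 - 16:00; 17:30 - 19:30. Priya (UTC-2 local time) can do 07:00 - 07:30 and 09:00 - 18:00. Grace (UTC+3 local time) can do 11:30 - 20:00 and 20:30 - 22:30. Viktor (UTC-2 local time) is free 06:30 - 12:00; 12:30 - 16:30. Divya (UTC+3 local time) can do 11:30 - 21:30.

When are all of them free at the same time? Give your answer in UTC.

11:00-13:00, 14:30-16:30

Ben in UTC: 09:00-19:00 (add 2h to convert from UTC-2).
Carol in UTC: 10:30-13:00, 14:30-16:30 (subtract 3h to convert from UTC+3).
Priya in UTC: 09:00-09:30, 11:00-20:00 (add 2h to convert from UTC-2).
Grace in UTC: 08:30-17:00, 17:30-19:30 (subtract 3h to convert from UTC+3).
Viktor in UTC: 08:30-14:00, 14:30-18:30 (add 2h to convert from UTC-2).
Divya in UTC: 08:30-18:30 (subtract 3h to convert from UTC+3).
Ben ∩ Carol: 10:30-13:00, 14:30-16:30.
Ben ∩ Carol ∩ Priya: 11:00-13:00, 14:30-16:30.
Ben ∩ Carol ∩ Priya ∩ Grace: 11:00-13:00, 14:30-16:30.
Ben ∩ Carol ∩ Priya ∩ Grace ∩ Viktor: 11:00-13:00, 14:30-16:30.
Ben ∩ Carol ∩ Priya ∩ Grace ∩ Viktor ∩ Divya: 11:00-13:00, 14:30-16:30.
So the common availability across everyone is 11:00-13:00, 14:30-16:30.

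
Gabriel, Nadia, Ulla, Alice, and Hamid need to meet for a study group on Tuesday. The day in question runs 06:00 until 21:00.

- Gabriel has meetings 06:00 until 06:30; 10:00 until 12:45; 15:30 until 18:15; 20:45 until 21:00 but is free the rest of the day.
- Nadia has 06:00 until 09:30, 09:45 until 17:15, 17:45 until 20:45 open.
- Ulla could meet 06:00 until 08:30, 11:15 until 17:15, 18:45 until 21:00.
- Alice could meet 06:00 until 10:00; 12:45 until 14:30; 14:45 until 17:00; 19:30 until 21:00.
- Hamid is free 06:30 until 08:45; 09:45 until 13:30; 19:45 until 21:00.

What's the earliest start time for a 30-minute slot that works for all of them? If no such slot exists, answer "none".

06:30

Gabriel free: 06:30-10:00, 12:45-15:30, 18:15-20:45 (invert busy blocks within the working day).
Nadia free: 06:00-09:30, 09:45-17:15, 17:45-20:45.
Ulla free: 06:00-08:30, 11:15-17:15, 18:45-21:00.
Alice free: 06:00-10:00, 12:45-14:30, 14:45-17:00, 19:30-21:00.
Hamid free: 06:30-08:45, 09:45-13:30, 19:45-21:00.
Gabriel ∩ Nadia: 06:30-09:30, 09:45-10:00, 12:45-15:30, 18:15-20:45.
Gabriel ∩ Nadia ∩ Ulla: 06:30-08:30, 12:45-15:30, 18:45-20:45.
Gabriel ∩ Nadia ∩ Ulla ∩ Alice: 06:30-08:30, 12:45-14:30, 14:45-15:30, 19:30-20:45.
Gabriel ∩ Nadia ∩ Ulla ∩ Alice ∩ Hamid: 06:30-08:30, 12:45-13:30, 19:45-20:45.
Those are the intersection windows.
The first common window of at least 30 minutes is 06:30-08:30, so the earliest start is 06:30.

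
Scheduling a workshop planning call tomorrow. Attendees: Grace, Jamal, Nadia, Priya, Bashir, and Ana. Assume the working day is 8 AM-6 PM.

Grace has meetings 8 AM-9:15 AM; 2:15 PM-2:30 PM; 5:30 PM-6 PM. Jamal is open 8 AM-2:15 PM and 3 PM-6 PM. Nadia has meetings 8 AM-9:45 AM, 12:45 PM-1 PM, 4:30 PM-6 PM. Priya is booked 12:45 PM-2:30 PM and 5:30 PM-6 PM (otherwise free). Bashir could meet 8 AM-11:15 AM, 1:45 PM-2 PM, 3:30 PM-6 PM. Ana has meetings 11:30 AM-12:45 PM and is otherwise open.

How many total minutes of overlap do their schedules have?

Grace free: 09:15-14:15, 14:30-17:30 (invert busy blocks within the working day).
Jamal free: 08:00-14:15, 15:00-18:00.
Nadia free: 09:45-12:45, 13:00-16:30 (invert busy blocks within the working day).
Priya free: 08:00-12:45, 14:30-17:30 (invert busy blocks within the working day).
Bashir free: 08:00-11:15, 13:45-14:00, 15:30-18:00.
Ana free: 08:00-11:30, 12:45-18:00 (invert busy blocks within the working day).
Grace ∩ Jamal: 09:15-14:15, 15:00-17:30.
Grace ∩ Jamal ∩ Nadia: 09:45-12:45, 13:00-14:15, 15:00-16:30.
Grace ∩ Jamal ∩ Nadia ∩ Priya: 09:45-12:45, 15:00-16:30.
Grace ∩ Jamal ∩ Nadia ∩ Priya ∩ Bashir: 09:45-11:15, 15:30-16:30.
Grace ∩ Jamal ∩ Nadia ∩ Priya ∩ Bashir ∩ Ana: 09:45-11:15, 15:30-16:30.
Those are the intersection windows.
Summing the common windows: 90 + 60 = 150 minutes.

150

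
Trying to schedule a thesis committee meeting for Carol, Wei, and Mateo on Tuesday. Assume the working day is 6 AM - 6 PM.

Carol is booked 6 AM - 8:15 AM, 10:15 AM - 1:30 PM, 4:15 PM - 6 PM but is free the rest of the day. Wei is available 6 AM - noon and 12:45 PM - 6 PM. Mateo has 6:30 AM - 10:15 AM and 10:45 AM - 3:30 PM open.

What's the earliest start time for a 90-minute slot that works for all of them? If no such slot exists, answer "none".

08:15

Carol free: 08:15-10:15, 13:30-16:15 (invert busy blocks within the working day).
Wei free: 06:00-12:00, 12:45-18:00.
Mateo free: 06:30-10:15, 10:45-15:30.
Carol ∩ Wei: 08:15-10:15, 13:30-16:15.
Carol ∩ Wei ∩ Mateo: 08:15-10:15, 13:30-15:30.
The first common window of at least 90 minutes is 08:15-10:15, so the earliest start is 08:15.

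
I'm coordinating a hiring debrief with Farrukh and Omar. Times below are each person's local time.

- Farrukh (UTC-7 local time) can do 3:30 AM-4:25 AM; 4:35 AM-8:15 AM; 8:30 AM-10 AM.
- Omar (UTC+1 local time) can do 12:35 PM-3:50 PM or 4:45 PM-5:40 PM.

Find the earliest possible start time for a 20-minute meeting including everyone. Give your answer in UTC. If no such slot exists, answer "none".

11:35

Farrukh in UTC: 10:30-11:25, 11:35-15:15, 15:30-17:00 (add 7h to convert from UTC-7).
Omar in UTC: 11:35-14:50, 15:45-16:40 (subtract 1h to convert from UTC+1).
Farrukh ∩ Omar: 11:35-14:50, 15:45-16:40.
So the common availability across everyone is 11:35-14:50, 15:45-16:40.
The first common window of at least 20 minutes is 11:35-14:50, so the earliest start is 11:35.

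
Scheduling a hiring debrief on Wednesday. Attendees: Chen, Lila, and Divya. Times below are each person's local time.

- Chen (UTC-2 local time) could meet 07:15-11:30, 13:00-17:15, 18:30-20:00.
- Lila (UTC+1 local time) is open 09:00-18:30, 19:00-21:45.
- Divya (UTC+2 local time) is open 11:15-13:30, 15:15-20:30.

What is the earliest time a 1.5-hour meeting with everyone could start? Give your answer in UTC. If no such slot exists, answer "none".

09:15

Chen in UTC: 09:15-13:30, 15:00-19:15, 20:30-22:00 (add 2h to convert from UTC-2).
Lila in UTC: 08:00-17:30, 18:00-20:45 (subtract 1h to convert from UTC+1).
Divya in UTC: 09:15-11:30, 13:15-18:30 (subtract 2h to convert from UTC+2).
Chen ∩ Lila: 09:15-13:30, 15:00-17:30, 18:00-19:15, 20:30-20:45.
Chen ∩ Lila ∩ Divya: 09:15-11:30, 13:15-13:30, 15:00-17:30, 18:00-18:30.
The first common window of at least 90 minutes is 09:15-11:30, so the earliest start is 09:15.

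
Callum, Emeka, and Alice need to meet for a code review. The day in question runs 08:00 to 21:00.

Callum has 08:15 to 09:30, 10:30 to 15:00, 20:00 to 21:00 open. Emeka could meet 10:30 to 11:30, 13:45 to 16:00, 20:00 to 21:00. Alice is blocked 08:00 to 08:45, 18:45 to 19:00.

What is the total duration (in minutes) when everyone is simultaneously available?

Callum free: 08:15-09:30, 10:30-15:00, 20:00-21:00.
Emeka free: 10:30-11:30, 13:45-16:00, 20:00-21:00.
Alice free: 08:45-18:45, 19:00-21:00 (invert busy blocks within the working day).
Callum ∩ Emeka: 10:30-11:30, 13:45-15:00, 20:00-21:00.
Callum ∩ Emeka ∩ Alice: 10:30-11:30, 13:45-15:00, 20:00-21:00.
Summing the common windows: 60 + 75 + 60 = 195 minutes.

195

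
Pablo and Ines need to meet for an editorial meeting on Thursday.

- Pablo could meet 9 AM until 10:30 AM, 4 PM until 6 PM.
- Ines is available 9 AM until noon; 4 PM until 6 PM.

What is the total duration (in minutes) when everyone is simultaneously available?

210

Pablo ∩ Ines: 09:00-10:30, 16:00-18:00.
So the common availability across everyone is 09:00-10:30, 16:00-18:00.
Summing the common windows: 90 + 120 = 210 minutes.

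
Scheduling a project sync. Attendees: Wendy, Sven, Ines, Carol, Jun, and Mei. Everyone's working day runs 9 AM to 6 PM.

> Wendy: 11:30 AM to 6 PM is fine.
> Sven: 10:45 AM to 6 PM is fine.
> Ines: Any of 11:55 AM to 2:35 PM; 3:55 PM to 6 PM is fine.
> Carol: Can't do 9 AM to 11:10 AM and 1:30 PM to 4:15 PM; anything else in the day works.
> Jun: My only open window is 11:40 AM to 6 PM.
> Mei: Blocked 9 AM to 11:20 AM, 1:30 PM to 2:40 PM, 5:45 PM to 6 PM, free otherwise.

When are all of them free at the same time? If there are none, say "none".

11:55-13:30, 16:15-17:45

Wendy free: 11:30-18:00.
Sven free: 10:45-18:00.
Ines free: 11:55-14:35, 15:55-18:00.
Carol free: 11:10-13:30, 16:15-18:00 (invert busy blocks within the working day).
Jun free: 11:40-18:00.
Mei free: 11:20-13:30, 14:40-17:45 (invert busy blocks within the working day).
Wendy ∩ Sven: 11:30-18:00.
Wendy ∩ Sven ∩ Ines: 11:55-14:35, 15:55-18:00.
Wendy ∩ Sven ∩ Ines ∩ Carol: 11:55-13:30, 16:15-18:00.
Wendy ∩ Sven ∩ Ines ∩ Carol ∩ Jun: 11:55-13:30, 16:15-18:00.
Wendy ∩ Sven ∩ Ines ∩ Carol ∩ Jun ∩ Mei: 11:55-13:30, 16:15-17:45.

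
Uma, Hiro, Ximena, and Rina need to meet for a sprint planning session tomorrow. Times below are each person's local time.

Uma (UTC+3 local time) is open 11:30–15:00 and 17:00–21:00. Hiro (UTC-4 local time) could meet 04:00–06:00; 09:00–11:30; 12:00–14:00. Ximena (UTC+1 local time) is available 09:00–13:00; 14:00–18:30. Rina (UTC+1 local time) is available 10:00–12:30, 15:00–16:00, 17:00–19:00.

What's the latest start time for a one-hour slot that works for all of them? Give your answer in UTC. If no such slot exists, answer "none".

Uma in UTC: 08:30-12:00, 14:00-18:00 (subtract 3h to convert from UTC+3).
Hiro in UTC: 08:00-10:00, 13:00-15:30, 16:00-18:00 (add 4h to convert from UTC-4).
Ximena in UTC: 08:00-12:00, 13:00-17:30 (subtract 1h to convert from UTC+1).
Rina in UTC: 09:00-11:30, 14:00-15:00, 16:00-18:00 (subtract 1h to convert from UTC+1).
Uma ∩ Hiro: 08:30-10:00, 14:00-15:30, 16:00-18:00.
Uma ∩ Hiro ∩ Ximena: 08:30-10:00, 14:00-15:30, 16:00-17:30.
Uma ∩ Hiro ∩ Ximena ∩ Rina: 09:00-10:00, 14:00-15:00, 16:00-17:30.
Those are the intersection windows.
The last common window of at least 60 minutes is 16:00-17:30; a 60-minute meeting can start as late as 16:30 and still end by 17:30.

16:30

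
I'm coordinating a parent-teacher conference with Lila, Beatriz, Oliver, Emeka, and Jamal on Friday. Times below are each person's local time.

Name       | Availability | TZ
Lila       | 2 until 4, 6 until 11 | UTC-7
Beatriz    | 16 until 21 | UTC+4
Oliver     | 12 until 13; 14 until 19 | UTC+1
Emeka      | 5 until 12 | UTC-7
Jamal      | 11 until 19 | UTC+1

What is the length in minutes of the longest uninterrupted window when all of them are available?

240

Lila in UTC: 09:00-11:00, 13:00-18:00 (add 7h to convert from UTC-7).
Beatriz in UTC: 12:00-17:00 (subtract 4h to convert from UTC+4).
Oliver in UTC: 11:00-12:00, 13:00-18:00 (subtract 1h to convert from UTC+1).
Emeka in UTC: 12:00-19:00 (add 7h to convert from UTC-7).
Jamal in UTC: 10:00-18:00 (subtract 1h to convert from UTC+1).
Lila ∩ Beatriz: 13:00-17:00.
Lila ∩ Beatriz ∩ Oliver: 13:00-17:00.
Lila ∩ Beatriz ∩ Oliver ∩ Emeka: 13:00-17:00.
Lila ∩ Beatriz ∩ Oliver ∩ Emeka ∩ Jamal: 13:00-17:00.
The longest is 13:00-17:00 at 240 minutes.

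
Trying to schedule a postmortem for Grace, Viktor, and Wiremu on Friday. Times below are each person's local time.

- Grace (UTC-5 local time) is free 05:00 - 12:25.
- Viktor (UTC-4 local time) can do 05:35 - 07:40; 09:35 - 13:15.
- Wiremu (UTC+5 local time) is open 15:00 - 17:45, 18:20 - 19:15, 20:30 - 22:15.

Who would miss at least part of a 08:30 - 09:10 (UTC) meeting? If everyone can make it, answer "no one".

Grace, Viktor, Wiremu

Grace in UTC: 10:00-17:25 (add 5h to convert from UTC-5).
Viktor in UTC: 09:35-11:40, 13:35-17:15 (add 4h to convert from UTC-4).
Wiremu in UTC: 10:00-12:45, 13:20-14:15, 15:30-17:15 (subtract 5h to convert from UTC+5).
Grace: not fully free for 08:30-09:10. Viktor: not fully free for 08:30-09:10. Wiremu: not fully free for 08:30-09:10.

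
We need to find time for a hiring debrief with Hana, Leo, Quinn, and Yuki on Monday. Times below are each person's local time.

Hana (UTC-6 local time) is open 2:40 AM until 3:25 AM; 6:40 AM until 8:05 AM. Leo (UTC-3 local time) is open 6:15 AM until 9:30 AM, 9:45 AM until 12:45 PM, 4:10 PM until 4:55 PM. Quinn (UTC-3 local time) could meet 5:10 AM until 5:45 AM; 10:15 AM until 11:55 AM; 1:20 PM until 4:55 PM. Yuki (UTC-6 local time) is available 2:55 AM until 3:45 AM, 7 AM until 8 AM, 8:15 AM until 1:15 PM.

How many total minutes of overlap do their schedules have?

Hana in UTC: 08:40-09:25, 12:40-14:05 (add 6h to convert from UTC-6).
Leo in UTC: 09:15-12:30, 12:45-15:45, 19:10-19:55 (add 3h to convert from UTC-3).
Quinn in UTC: 08:10-08:45, 13:15-14:55, 16:20-19:55 (add 3h to convert from UTC-3).
Yuki in UTC: 08:55-09:45, 13:00-14:00, 14:15-19:15 (add 6h to convert from UTC-6).
Hana ∩ Leo: 09:15-09:25, 12:45-14:05.
Hana ∩ Leo ∩ Quinn: 13:15-14:05.
Hana ∩ Leo ∩ Quinn ∩ Yuki: 13:15-14:00.
That's a single block of 45 minutes.

45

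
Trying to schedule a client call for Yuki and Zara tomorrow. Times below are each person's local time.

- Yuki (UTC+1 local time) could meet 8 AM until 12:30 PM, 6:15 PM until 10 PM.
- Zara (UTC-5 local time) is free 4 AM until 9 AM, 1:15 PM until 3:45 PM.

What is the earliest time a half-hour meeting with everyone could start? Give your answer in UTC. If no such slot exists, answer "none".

Yuki in UTC: 07:00-11:30, 17:15-21:00 (subtract 1h to convert from UTC+1).
Zara in UTC: 09:00-14:00, 18:15-20:45 (add 5h to convert from UTC-5).
Yuki ∩ Zara: 09:00-11:30, 18:15-20:45.
Those are the intersection windows.
The first common window of at least 30 minutes is 09:00-11:30, so the earliest start is 09:00.

09:00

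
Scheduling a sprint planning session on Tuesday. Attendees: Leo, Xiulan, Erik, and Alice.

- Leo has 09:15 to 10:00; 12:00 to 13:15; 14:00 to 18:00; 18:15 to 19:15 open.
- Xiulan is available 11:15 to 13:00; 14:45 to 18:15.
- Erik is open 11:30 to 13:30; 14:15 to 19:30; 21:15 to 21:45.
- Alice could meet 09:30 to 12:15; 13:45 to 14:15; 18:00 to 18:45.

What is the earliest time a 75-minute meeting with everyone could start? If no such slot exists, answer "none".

Leo ∩ Xiulan: 12:00-13:00, 14:45-18:00.
Leo ∩ Xiulan ∩ Erik: 12:00-13:00, 14:45-18:00.
Leo ∩ Xiulan ∩ Erik ∩ Alice: 12:00-12:15.
No common window is at least 75 minutes long.

none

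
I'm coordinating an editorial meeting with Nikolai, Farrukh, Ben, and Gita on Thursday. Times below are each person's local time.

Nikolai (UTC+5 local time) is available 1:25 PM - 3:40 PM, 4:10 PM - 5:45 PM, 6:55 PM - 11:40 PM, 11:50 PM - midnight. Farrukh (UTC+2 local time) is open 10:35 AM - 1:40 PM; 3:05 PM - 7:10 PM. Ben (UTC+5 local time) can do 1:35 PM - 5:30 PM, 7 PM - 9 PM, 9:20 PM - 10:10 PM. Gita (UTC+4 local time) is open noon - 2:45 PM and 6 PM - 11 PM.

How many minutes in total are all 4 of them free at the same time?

295

Nikolai in UTC: 08:25-10:40, 11:10-12:45, 13:55-18:40, 18:50-19:00 (subtract 5h to convert from UTC+5).
Farrukh in UTC: 08:35-11:40, 13:05-17:10 (subtract 2h to convert from UTC+2).
Ben in UTC: 08:35-12:30, 14:00-16:00, 16:20-17:10 (subtract 5h to convert from UTC+5).
Gita in UTC: 08:00-10:45, 14:00-19:00 (subtract 4h to convert from UTC+4).
Nikolai ∩ Farrukh: 08:35-10:40, 11:10-11:40, 13:55-17:10.
Nikolai ∩ Farrukh ∩ Ben: 08:35-10:40, 11:10-11:40, 14:00-16:00, 16:20-17:10.
Nikolai ∩ Farrukh ∩ Ben ∩ Gita: 08:35-10:40, 14:00-16:00, 16:20-17:10.
Summing the common windows: 125 + 120 + 50 = 295 minutes.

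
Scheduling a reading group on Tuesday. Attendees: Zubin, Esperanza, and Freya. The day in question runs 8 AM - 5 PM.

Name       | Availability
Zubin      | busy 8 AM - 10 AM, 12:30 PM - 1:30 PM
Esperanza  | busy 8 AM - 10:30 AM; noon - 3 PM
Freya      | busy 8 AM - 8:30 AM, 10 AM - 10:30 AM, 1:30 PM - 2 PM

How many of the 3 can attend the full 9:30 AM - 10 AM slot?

Zubin free: 10:00-12:30, 13:30-17:00 (invert busy blocks within the working day).
Esperanza free: 10:30-12:00, 15:00-17:00 (invert busy blocks within the working day).
Freya free: 08:30-10:00, 10:30-13:30, 14:00-17:00 (invert busy blocks within the working day).
Freya can make the full 09:30-10:00 slot — that's 1.

1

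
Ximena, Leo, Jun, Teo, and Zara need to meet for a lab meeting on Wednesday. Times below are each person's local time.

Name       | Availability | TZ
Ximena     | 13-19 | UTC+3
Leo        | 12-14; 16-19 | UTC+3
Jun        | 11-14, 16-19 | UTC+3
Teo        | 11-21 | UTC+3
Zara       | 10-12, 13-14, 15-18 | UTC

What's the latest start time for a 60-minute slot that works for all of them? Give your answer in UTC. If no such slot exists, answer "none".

Ximena in UTC: 10:00-16:00 (subtract 3h to convert from UTC+3).
Leo in UTC: 09:00-11:00, 13:00-16:00 (subtract 3h to convert from UTC+3).
Jun in UTC: 08:00-11:00, 13:00-16:00 (subtract 3h to convert from UTC+3).
Teo in UTC: 08:00-18:00 (subtract 3h to convert from UTC+3).
Zara in UTC: 10:00-12:00, 13:00-14:00, 15:00-18:00.
Ximena ∩ Leo: 10:00-11:00, 13:00-16:00.
Ximena ∩ Leo ∩ Jun: 10:00-11:00, 13:00-16:00.
Ximena ∩ Leo ∩ Jun ∩ Teo: 10:00-11:00, 13:00-16:00.
Ximena ∩ Leo ∩ Jun ∩ Teo ∩ Zara: 10:00-11:00, 13:00-14:00, 15:00-16:00.
The last common window of at least 60 minutes is 15:00-16:00; a 60-minute meeting can start as late as 15:00 and still end by 16:00.

15:00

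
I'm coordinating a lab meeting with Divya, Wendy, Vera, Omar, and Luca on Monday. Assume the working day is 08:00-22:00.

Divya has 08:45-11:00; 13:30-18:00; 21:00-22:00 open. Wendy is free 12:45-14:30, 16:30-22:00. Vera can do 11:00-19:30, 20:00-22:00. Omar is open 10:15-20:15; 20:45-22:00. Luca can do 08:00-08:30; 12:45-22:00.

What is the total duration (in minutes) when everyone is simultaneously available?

210

Divya ∩ Wendy: 13:30-14:30, 16:30-18:00, 21:00-22:00.
Divya ∩ Wendy ∩ Vera: 13:30-14:30, 16:30-18:00, 21:00-22:00.
Divya ∩ Wendy ∩ Vera ∩ Omar: 13:30-14:30, 16:30-18:00, 21:00-22:00.
Divya ∩ Wendy ∩ Vera ∩ Omar ∩ Luca: 13:30-14:30, 16:30-18:00, 21:00-22:00.
Summing the common windows: 60 + 90 + 60 = 210 minutes.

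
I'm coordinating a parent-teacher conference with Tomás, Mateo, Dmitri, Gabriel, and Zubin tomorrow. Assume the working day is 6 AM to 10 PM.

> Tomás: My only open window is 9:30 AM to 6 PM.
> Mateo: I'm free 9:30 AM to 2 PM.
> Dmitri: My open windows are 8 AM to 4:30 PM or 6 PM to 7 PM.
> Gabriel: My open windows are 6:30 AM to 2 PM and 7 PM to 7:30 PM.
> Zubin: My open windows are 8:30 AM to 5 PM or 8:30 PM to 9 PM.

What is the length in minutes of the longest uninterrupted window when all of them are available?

Tomás ∩ Mateo: 09:30-14:00.
Tomás ∩ Mateo ∩ Dmitri: 09:30-14:00.
Tomás ∩ Mateo ∩ Dmitri ∩ Gabriel: 09:30-14:00.
Tomás ∩ Mateo ∩ Dmitri ∩ Gabriel ∩ Zubin: 09:30-14:00.
The longest is 09:30-14:00 at 270 minutes.

270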